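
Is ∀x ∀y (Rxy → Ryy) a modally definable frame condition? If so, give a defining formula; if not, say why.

This is a Sahlqvist condition; the T□ axiom □(□p → p) defines it.
Suppose □(□p→p) is valid. Take Rxy and set V(p)={w : Ryw}. Then at y, □p holds; since □(□p→p) at x, □p→p at y, so p at y, i.e. Ryy.

Yes, by □(□p → p)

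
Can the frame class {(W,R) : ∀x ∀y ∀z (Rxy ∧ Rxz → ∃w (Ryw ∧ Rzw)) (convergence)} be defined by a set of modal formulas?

Definable; ◇□r → □◇r defines it

The condition is convergence. A defining modal formula is ◇□r → □◇r.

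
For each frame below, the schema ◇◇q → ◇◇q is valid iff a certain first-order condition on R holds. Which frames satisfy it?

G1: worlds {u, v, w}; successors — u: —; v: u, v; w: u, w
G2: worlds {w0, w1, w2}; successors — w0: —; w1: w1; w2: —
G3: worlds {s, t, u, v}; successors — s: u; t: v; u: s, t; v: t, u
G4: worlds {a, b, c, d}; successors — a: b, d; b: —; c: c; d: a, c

This is the axiom for a generalized confluence (Geach) condition; its first-order frame correspondent is ∀x ∀y (xR²y → ∃w (y = w ∧ xR²w)).
G1: ✓.
G2: ✓.
G3: ✓.
G4: ✓.

G1, G2, G3, G4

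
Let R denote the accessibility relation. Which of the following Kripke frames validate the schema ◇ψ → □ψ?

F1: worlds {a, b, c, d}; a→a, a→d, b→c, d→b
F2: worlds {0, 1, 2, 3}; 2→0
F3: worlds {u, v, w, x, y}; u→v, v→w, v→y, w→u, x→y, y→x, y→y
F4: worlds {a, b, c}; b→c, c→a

F2, F4

This is the axiom for partial functionality; its first-order frame correspondent is ∀x ∀y ∀z (Rxy ∧ Rxz → y = z).
F1: fails — a sees both a and d.
F2: satisfies the condition.
F3: fails — v sees both w and y.
F4: satisfies the condition.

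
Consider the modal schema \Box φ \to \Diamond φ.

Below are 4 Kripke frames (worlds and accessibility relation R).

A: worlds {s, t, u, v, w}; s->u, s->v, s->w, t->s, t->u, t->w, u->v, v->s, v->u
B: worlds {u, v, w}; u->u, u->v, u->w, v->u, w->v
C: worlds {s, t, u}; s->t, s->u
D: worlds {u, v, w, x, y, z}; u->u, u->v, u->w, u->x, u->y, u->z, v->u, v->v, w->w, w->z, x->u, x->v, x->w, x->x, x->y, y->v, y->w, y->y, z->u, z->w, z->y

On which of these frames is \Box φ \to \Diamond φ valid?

B, D

This is the axiom for seriality; its first-order frame correspondent is \forall x \exists y Rxy.
A: fails — world w has no successor.
B: condition met.
C: fails — world t has no successor.
D: condition met.
Valid on: B, D.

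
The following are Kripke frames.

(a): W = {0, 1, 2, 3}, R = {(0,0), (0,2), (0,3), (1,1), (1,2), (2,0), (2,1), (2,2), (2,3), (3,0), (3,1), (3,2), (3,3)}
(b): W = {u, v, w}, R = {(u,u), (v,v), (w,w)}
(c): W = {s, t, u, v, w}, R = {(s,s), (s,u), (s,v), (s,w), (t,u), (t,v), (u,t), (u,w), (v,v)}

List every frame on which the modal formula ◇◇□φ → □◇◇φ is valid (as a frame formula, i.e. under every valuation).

(a), (b)

The schema corresponds to a generalized confluence (Geach) condition: ∀x ∀y ∀z ((xR²y ∧ xRz) → ∃w (yRw ∧ zR²w)).
(a): satisfies the condition.
(b): satisfies the condition.
(c): fails — sR²s, sRw but no w* with sRw* and wR²w*.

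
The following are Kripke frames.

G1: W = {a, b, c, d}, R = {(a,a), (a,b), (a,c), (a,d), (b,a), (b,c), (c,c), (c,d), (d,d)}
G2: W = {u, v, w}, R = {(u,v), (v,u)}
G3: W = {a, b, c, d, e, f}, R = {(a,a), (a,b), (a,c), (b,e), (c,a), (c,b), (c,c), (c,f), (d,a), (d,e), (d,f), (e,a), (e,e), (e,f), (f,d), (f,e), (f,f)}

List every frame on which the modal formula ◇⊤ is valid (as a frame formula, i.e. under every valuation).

G1, G3

This is the axiom for seriality; its first-order frame correspondent is ∀x ∃y Rxy.
G1: condition met.
G2: fails — world w has no successor.
G3: condition met.
Valid on: G1, G3.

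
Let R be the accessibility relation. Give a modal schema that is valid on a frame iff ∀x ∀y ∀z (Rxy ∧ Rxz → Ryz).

◇r → □◇r

This is the Euclidean property; the standard corresponding axiom is 5: ◇r → □◇r.
Suppose ◇r→□◇r is valid. Take Rxy, Rxz and set V(r)={y}. Then ◇r at x, so □◇r at x, so ◇r at z, so some w with Rzw has r; w=y, i.e. Rzy. By symmetry of the argument, Ryz.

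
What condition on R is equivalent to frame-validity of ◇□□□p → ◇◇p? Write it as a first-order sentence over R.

This is a Sahlqvist (Geach-type) schema ◇^1□^3p → □^0◇^2p.
First-order correspondent: ∀x ∀y (xRy → ∃w (yR³w ∧ xR²w)).

∀x ∀y (xRy → ∃w (yR³w ∧ xR²w))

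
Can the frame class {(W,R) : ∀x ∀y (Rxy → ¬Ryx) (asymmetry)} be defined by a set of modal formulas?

Not modally definable

Modal frame validity is preserved under surjective bounded morphisms.
The 3-cycle (worlds w0,w1,w2 with w0→w1→w2→w0) is asymmetric. Mapping every world to a single reflexive point • is a surjective bounded morphism, and the reflexive point is not asymmetric (R•• but asymmetry requires ¬R••).
So no modal formula (or set of formulas) defines exactly the asymmetric frames.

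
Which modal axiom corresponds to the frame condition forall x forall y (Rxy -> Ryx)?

The condition is symmetry. The B schema s → □◇s defines it.
Suppose s→□◇s is valid. Take Rxy and set V(s)={x}. Then s at x, so □◇s at x, so ◇s at y, so some z with Ryz has s; z=x, i.e. Ryx.

s → □◇s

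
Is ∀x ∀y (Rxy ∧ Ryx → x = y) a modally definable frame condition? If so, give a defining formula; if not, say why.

No

Any modally definable frame class is closed under surjective bounded morphisms.
The 6-cycle (worlds s,t,u,v,w,x with s→t→u→v→w→x→s) is antisymmetric. Sending even-indexed worlds to s and odd-indexed worlds to t is a surjective bounded morphism onto the two-world frame with s↔t, which is not antisymmetric.
So no modal formula (or set of formulas) defines exactly the antisymmetric frames.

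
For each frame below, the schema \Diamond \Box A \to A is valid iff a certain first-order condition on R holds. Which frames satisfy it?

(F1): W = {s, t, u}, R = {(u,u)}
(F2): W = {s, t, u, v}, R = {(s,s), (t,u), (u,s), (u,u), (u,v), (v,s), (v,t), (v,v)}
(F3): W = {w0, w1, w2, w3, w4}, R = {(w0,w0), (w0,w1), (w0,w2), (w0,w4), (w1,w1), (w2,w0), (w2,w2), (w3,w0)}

(F1)

Frame correspondent (Sahlqvist): \forall x \forall y (Rxy \to Ryx) — i.e. symmetry.
(F1): condition met.
(F2): fails — Ruv but not Rvu.
(F3): fails — Rw0w4 but not Rw4w0.
Valid on: (F1).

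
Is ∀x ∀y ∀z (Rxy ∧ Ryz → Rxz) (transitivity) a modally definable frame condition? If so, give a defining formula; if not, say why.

Yes, by □r → □□r

The condition is transitivity. A defining modal formula is □r → □□r.
Suppose □r→□□r is valid. Take Rxy, Ryz and set V(r)={w : Rxw}. Then □r at x, so □□r at x, so □r at y, so r at z, i.e. Rxz.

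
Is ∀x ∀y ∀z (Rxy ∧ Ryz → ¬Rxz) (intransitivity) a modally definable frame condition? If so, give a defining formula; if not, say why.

No — not modally definable

Any modally definable frame class is closed under surjective bounded morphisms.
The 3-cycle (worlds w0,w1,w2 with w0→w1→w2→w0) is intransitive. Mapping every world to a single reflexive point • is a surjective bounded morphism; the reflexive point is not intransitive (R••∧R•• but R••).
So the class is not modally definable.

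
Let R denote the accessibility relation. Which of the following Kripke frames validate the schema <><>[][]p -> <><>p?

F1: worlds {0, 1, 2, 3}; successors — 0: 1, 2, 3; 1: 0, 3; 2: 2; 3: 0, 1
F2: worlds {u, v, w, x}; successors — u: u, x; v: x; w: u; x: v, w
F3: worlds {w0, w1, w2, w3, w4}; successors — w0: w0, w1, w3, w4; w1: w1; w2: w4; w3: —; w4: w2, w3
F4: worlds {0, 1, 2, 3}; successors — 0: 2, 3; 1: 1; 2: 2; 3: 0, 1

Frame correspondent (Sahlqvist): forall x forall y (x R^2 y -> exists w (y R^2 w & x R^2 w)) — i.e. a generalized confluence (Geach) condition.
F1: ✓.
F2: fails — vR²w but no t with wR²t and vR²t.
F3: fails — w0R²w3 but no w with w3R²w and w0R²w.
F4: ✓.
Valid on: F1, F4.

F1, F4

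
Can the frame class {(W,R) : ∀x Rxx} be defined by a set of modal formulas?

Yes — defined by □q → q

This is a Sahlqvist condition; the T axiom □q → q defines it.
Suppose □q→q is valid. At any x set V(q)={w : Rxw}. Then □q holds at x, so q holds at x, i.e. Rxx.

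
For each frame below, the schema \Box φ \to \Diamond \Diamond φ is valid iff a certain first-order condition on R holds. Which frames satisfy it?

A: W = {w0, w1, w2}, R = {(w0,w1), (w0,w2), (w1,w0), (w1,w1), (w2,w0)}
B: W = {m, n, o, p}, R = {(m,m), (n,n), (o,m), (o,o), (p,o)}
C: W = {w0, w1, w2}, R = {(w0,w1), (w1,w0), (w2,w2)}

B

This is the axiom for a generalized confluence (Geach) condition; its first-order frame correspondent is \forall x \exists w (xRw \wedge x R^2 w).
A: fails — at w2 but no w with w2Rw and w2R²w.
B: satisfies the condition.
C: fails — at w0 but no w with w0Rw and w0R²w.
Valid on: B.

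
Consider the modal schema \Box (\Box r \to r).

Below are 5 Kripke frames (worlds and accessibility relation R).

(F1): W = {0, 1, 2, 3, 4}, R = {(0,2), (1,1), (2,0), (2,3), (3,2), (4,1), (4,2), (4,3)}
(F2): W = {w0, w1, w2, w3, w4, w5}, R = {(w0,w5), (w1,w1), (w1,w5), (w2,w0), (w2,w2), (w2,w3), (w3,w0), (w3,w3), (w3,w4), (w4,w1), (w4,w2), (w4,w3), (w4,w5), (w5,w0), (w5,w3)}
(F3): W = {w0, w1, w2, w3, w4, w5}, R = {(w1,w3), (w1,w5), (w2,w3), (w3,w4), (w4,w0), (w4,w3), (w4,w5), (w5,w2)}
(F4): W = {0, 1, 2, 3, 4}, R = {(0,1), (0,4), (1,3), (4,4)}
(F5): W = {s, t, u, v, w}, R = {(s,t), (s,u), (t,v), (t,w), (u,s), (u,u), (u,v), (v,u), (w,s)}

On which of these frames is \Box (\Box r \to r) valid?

Frame correspondent (Sahlqvist): \forall x \forall y (Rxy \to Ryy) — i.e. shift-reflexivity.
(F1): fails — R32 but not R22.
(F2): fails — Rw1w5 but not Rw5w5.
(F3): fails — Rw1w5 but not Rw5w5.
(F4): fails — R01 but not R11.
(F5): fails — Ruv but not Rvv.

none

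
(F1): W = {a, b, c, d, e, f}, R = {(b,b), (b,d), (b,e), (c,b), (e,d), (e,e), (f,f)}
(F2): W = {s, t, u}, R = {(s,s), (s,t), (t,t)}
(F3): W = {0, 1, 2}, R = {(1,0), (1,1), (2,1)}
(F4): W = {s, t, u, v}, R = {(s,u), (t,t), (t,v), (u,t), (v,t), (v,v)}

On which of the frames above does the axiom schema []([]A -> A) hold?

(F2)

Frame correspondent (Sahlqvist): forall x forall y (Rxy -> Ryy) — i.e. shift-reflexivity.
(F1): fails — Red but not Rdd.
(F2): condition met.
(F3): fails — R10 but not R00.
(F4): fails — Rsu but not Ruu.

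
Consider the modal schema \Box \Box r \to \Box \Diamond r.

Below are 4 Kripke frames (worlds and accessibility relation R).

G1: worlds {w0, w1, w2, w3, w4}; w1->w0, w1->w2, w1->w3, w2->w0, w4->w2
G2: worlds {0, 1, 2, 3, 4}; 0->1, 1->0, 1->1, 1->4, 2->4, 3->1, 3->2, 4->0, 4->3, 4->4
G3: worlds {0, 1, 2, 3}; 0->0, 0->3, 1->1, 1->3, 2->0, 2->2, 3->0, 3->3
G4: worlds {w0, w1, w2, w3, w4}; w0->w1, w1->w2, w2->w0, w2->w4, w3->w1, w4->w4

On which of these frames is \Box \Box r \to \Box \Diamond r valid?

G2, G3, G4

The schema corresponds to a generalized confluence (Geach) condition: \forall x \forall z (xRz \to \exists w (x R^2 w \wedge zRw)).
G1: fails — w1Rw0 but no w with w1R²w and w0Rw.
G2: ✓.
G3: ✓.
G4: ✓.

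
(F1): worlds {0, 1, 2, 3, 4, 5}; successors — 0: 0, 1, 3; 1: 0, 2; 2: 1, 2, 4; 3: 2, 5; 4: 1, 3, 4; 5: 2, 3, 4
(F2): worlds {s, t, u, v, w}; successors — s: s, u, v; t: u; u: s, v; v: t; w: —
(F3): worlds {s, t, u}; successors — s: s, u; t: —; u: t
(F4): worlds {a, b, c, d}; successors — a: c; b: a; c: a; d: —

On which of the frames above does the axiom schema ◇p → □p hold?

(F4)

The schema corresponds to partial functionality: ∀x ∀y ∀z (Rxy ∧ Rxz → y = z).
(F1): fails — 0 sees both 0 and 1.
(F2): fails — s sees both s and u.
(F3): fails — s sees both s and u.
(F4): condition met.
Valid on: (F4).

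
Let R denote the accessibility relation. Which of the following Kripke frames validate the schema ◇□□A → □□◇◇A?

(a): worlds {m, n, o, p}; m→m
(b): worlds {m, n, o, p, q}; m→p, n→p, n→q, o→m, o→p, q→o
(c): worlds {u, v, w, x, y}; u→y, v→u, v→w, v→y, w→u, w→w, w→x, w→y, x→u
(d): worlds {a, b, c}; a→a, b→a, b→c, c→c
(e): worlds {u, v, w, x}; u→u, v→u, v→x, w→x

This is the axiom for a generalized confluence (Geach) condition; its first-order frame correspondent is ∀x ∀y ∀z ((xRy ∧ xR²z) → ∃w (yR²w ∧ zR²w)).
(a): holds.
(b): fails — nRp, nR²o but no w with pR²w and oR²w.
(c): fails — vRu, vR²u but no t with uR²t and uR²t.
(d): fails — bRa, bR²c but no w with aR²w and cR²w.
(e): fails — vRx, vR²u but no t with xR²t and uR²t.
Valid on: (a).

(a)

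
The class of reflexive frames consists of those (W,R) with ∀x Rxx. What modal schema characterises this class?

The condition is reflexivity. The T schema □p → p defines it.
Suppose □p→p is valid. At any x set V(p)={w : Rxw}. Then □p holds at x, so p holds at x, i.e. Rxx.

□p → p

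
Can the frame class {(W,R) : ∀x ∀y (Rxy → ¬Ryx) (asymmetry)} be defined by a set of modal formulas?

No

Any modally definable frame class is closed under surjective bounded morphisms.
The 3-cycle (worlds s,t,u with s→t→u→s) is asymmetric. Mapping every world to a single reflexive point • is a surjective bounded morphism, and the reflexive point is not asymmetric (R•• but asymmetry requires ¬R••).
Hence asymmetry is not modally definable.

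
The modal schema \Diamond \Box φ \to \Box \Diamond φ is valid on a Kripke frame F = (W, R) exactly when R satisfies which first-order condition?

Suppose ◇□φ→□◇φ is valid. Take Rxy, Rxz and set V(φ)={w : Ryw}. Then □φ at y so ◇□φ at x, so □◇φ at x, so ◇φ at z, giving w with Rzw and Ryw.

convergence: \forall x \forall y \forall z (Rxy \wedge Rxz \to \exists w (Ryw \wedge Rzw))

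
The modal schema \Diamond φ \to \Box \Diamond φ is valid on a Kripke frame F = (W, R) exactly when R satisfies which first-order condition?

Suppose ◇φ→□◇φ is valid. Take Rxy, Rxz and set V(φ)={y}. Then ◇φ at x, so □◇φ at x, so ◇φ at z, so some w with Rzw has φ; w=y, i.e. Rzy. By symmetry of the argument, Ryz.
Conversely, on a frame with the Euclidean property the schema holds at every world under every valuation.
So the correspondent is the Euclidean property.

the Euclidean property: \forall x \forall y \forall z (Rxy \wedge Rxz \to Ryz)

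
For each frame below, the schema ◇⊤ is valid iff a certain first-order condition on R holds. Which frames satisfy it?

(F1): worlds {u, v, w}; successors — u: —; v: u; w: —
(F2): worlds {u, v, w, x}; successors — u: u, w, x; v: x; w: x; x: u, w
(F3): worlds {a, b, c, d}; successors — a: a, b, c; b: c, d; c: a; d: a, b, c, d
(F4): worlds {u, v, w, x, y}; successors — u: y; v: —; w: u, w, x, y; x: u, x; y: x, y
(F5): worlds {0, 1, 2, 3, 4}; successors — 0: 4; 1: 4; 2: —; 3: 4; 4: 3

Frame correspondent (Sahlqvist): ∀x ∃y Rxy — i.e. seriality.
(F1): fails — world u has no successor.
(F2): condition met.
(F3): condition met.
(F4): fails — world v has no successor.
(F5): fails — world 2 has no successor.
Valid on: (F2), (F3).

(F2), (F3)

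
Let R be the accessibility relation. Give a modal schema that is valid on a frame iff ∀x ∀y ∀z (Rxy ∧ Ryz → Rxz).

□r → □□r

A defining formula is □r → □□r (the 4 axiom).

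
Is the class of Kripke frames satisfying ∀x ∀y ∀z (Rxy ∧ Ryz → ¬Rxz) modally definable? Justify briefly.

Not definable by any modal formula

Modal frame validity is preserved under surjective bounded morphisms.
The 7-cycle (worlds s,t,u,v,w,x,y with s→t→u→v→w→x→y→s) is intransitive. Mapping every world to a single reflexive point • is a surjective bounded morphism; the reflexive point is not intransitive (R••∧R•• but R••).
So no modal formula (or set of formulas) defines exactly the intransitive frames.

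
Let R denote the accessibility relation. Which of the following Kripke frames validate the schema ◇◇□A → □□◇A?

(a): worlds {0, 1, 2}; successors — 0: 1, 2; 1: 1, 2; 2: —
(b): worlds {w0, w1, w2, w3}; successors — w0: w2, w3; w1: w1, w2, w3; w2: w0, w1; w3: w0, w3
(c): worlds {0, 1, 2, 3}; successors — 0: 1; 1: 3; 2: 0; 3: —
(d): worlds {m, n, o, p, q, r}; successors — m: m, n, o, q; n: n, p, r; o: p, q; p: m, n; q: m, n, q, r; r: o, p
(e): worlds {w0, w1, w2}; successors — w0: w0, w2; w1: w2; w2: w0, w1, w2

This is the axiom for a generalized confluence (Geach) condition; its first-order frame correspondent is ∀x ∀y ∀z ((xR²y ∧ xR²z) → ∃w (yRw ∧ zRw)).
(a): fails — 0R²1, 0R²2 but no w with 1Rw and 2Rw.
(b): fails — w1R²w0, w1R²w2 but no w with w0Rw and w2Rw.
(c): fails — 0R²3, 0R²3 but no w with 3Rw and 3Rw.
(d): fails — mR²o, mR²p but no w with oRw and pRw.
(e): ✓.
Valid on: (e).

(e)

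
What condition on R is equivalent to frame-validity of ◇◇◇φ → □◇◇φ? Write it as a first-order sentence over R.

This is a Sahlqvist (Geach-type) schema ◇^3□^0φ → □^1◇^2φ.
Minimal-valuation argument: fix x; take any y with xR^3y and any z with xR^1z. Set V(φ) to the set of worlds R-reachable from y in exactly 0 steps. Then □^0φ holds at y, so the antecedent holds at x; validity forces ◇^2φ at z, giving a w with zR^2w and yR^0w.
First-order correspondent: ∀x ∀y ∀z ((xR³y ∧ xRz) → ∃w (y = w ∧ zR²w)).

∀x ∀y ∀z ((xR³y ∧ xRz) → ∃w (y = w ∧ zR²w))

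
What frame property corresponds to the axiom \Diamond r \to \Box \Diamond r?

the Euclidean property: \forall x \forall y \forall z (Rxy \wedge Rxz \to Ryz)

This is the 5 axiom.
Its frame correspondent is the Euclidean property — \forall x \forall y \forall z (Rxy \wedge Rxz \to Ryz).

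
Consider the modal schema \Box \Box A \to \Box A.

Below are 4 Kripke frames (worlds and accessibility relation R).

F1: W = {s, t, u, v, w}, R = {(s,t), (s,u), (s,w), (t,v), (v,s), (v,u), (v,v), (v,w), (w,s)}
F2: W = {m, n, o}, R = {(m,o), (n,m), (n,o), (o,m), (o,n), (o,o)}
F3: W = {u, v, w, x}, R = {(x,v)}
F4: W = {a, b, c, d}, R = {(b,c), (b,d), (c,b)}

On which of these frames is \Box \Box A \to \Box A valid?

F2

The schema corresponds to density: \forall x \forall y (Rxy \to \exists z (Rxz \wedge Rzy)).
F1: fails — Rsw but no z with Rsz and Rzw.
F2: satisfies the condition.
F3: fails — Rxv but no z with Rxz and Rzv.
F4: fails — Rbc but no z with Rbz and Rzc.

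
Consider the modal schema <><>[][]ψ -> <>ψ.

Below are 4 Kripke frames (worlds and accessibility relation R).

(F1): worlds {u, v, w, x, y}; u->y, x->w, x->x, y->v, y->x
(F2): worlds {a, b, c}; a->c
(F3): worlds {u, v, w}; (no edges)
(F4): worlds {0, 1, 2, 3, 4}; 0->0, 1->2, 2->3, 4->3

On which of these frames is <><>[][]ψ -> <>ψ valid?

(F2), (F3)

Frame correspondent (Sahlqvist): forall x forall y (x R^2 y -> exists w (y R^2 w & xRw)) — i.e. a generalized confluence (Geach) condition.
(F1): fails — uR²v but no t with vR²t and uRt.
(F2): holds.
(F3): holds.
(F4): fails — 1R²3 but no w with 3R²w and 1Rw.
Valid on: (F2), (F3).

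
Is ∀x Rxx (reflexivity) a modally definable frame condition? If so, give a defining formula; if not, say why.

Definable; □r → r defines it

Yes: it is reflexivity, defined by the T schema □r → r.
Suppose □r→r is valid. At any x set V(r)={w : Rxw}. Then □r holds at x, so r holds at x, i.e. Rxx.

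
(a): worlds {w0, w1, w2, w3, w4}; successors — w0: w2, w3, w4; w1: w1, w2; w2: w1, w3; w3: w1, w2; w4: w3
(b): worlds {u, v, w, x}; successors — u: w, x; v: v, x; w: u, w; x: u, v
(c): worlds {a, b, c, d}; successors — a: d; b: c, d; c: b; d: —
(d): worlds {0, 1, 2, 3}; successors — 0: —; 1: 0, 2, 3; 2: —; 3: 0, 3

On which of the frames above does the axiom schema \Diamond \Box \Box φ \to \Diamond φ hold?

This is the axiom for a generalized confluence (Geach) condition; its first-order frame correspondent is \forall x \forall y (xRy \to \exists w (y R^2 w \wedge xRw)).
(a): satisfies the condition.
(b): satisfies the condition.
(c): fails — aRd but no w with dR²w and aRw.
(d): fails — 1R0 but no w with 0R²w and 1Rw.

(a), (b)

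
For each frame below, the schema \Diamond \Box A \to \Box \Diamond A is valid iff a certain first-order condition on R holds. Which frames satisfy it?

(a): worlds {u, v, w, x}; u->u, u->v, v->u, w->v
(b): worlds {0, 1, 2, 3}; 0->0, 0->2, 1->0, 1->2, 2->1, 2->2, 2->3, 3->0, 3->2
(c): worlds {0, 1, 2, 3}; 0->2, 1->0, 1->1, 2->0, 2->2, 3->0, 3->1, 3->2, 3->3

(a), (b)

Frame correspondent (Sahlqvist): \forall x \forall y \forall z (Rxy \wedge Rxz \to \exists w (Ryw \wedge Rzw)) — i.e. convergence.
(a): holds.
(b): holds.
(c): fails — R10 and R11 but 0 and 1 have no common successor.
Valid on: (a), (b).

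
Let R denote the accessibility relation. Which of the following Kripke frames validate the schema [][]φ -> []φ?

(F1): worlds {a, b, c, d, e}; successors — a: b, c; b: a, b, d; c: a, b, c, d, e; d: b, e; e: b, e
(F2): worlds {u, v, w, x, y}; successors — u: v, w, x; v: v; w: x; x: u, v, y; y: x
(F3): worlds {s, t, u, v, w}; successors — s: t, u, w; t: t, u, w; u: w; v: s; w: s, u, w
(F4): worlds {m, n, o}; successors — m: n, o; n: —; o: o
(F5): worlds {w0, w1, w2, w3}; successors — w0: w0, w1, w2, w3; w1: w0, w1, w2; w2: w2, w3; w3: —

(F1), (F5)

This is the axiom for density; its first-order frame correspondent is forall x forall y (Rxy -> exists z (Rxz & Rzy)).
(F1): ✓.
(F2): fails — Ryx but no z with Ryz and Rzx.
(F3): fails — Rvs but no z with Rvz and Rzs.
(F4): fails — Rmn but no z with Rmz and Rzn.
(F5): ✓.
Valid on: (F1), (F5).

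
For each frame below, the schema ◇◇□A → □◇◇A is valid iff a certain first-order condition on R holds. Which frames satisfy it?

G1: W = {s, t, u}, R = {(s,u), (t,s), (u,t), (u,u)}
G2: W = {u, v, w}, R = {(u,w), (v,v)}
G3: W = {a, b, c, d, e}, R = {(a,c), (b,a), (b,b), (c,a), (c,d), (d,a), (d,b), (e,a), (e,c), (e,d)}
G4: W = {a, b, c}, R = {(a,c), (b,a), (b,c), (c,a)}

Frame correspondent (Sahlqvist): ∀x ∀y ∀z ((xR²y ∧ xRz) → ∃w (yRw ∧ zR²w)) — i.e. a generalized confluence (Geach) condition.
G1: fails — uR²t, uRt but no w with tRw and tR²w.
G2: holds.
G3: fails — bR²a, bRa but no w with aRw and aR²w.
G4: fails — bR²a, bRa but no w with aRw and aR²w.
Valid on: G2.

G2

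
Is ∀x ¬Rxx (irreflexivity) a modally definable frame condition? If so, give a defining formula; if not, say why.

Modal frame validity is preserved under surjective bounded morphisms.
The 4-cycle (worlds 0,1,2,3 with 0→1→2→3→0) is irreflexive, and the map sending every world to a single reflexive point • is a surjective bounded morphism (forth: every edge maps to (•,•); back: every world has a successor). So any modal formula valid on the 4-cycle is also valid on the reflexive point, which is not irreflexive.
So no modal formula (or set of formulas) defines exactly the irreflexive frames.

Not definable by any modal formula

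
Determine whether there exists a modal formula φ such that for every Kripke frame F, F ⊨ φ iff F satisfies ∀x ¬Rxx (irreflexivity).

No — not modally definable

If a class were modally definable it would be closed under surjective bounded morphisms (Goldblatt–Thomason).
The 2-cycle (worlds a,b with a→b→a) is irreflexive, and the map sending every world to a single reflexive point • is a surjective bounded morphism (forth: every edge maps to (•,•); back: every world has a successor). So any modal formula valid on the 2-cycle is also valid on the reflexive point, which is not irreflexive.
Hence irreflexivity is not modally definable.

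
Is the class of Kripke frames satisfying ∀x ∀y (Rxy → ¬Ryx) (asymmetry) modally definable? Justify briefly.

Not modally definable

If a class were modally definable it would be closed under surjective bounded morphisms (Goldblatt–Thomason).
The 4-cycle (worlds s,t,u,v with s→t→u→v→s) is asymmetric. Mapping every world to a single reflexive point • is a surjective bounded morphism, and the reflexive point is not asymmetric (R•• but asymmetry requires ¬R••).
Hence asymmetry is not modally definable.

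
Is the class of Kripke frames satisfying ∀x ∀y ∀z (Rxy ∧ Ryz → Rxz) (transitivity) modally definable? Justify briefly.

Yes, by □p → □□p

Yes: it is transitivity, defined by the 4 schema □p → □□p.
Suppose □p→□□p is valid. Take Rxy, Ryz and set V(p)={w : Rxw}. Then □p at x, so □□p at x, so □p at y, so p at z, i.e. Rxz.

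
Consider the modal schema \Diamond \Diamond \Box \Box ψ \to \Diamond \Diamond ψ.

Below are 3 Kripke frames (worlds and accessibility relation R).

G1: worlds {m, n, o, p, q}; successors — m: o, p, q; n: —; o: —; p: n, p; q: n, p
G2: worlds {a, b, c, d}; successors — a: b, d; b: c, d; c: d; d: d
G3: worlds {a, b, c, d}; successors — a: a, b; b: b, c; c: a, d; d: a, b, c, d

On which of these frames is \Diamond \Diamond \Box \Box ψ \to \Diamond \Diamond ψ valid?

This is the axiom for a generalized confluence (Geach) condition; its first-order frame correspondent is \forall x \forall y (x R^2 y \to \exists w (y R^2 w \wedge x R^2 w)).
G1: fails — mR²n but no w with nR²w and mR²w.
G2: ✓.
G3: ✓.

G2, G3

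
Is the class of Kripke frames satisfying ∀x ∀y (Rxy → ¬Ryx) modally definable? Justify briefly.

Any modally definable frame class is closed under surjective bounded morphisms.
The 3-cycle (worlds s,t,u with s→t→u→s) is asymmetric. Mapping every world to a single reflexive point • is a surjective bounded morphism, and the reflexive point is not asymmetric (R•• but asymmetry requires ¬R••).
Hence asymmetry is not modally definable.

No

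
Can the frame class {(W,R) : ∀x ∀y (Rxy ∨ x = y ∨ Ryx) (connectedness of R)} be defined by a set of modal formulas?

Any modally definable frame class is closed under disjoint unions.
Take 3 disjoint single-world reflexive frames: each is trivially connected, but their disjoint union has 3 worlds with no edge between distinct components, so it is not connected.
So no modal formula (or set of formulas) defines exactly the connected frames.

Not definable by any modal formula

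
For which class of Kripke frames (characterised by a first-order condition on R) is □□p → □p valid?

density: ∀x ∀y (Rxy → ∃z (Rxz ∧ Rzy))

Suppose □□p→□p is valid. Take Rxy and set V(p)={w : xR²w}. Then □□p at x, so □p at x, so p at y, i.e. ∃z(Rxz∧Rzy).
Conversely, on a frame with density the schema holds at every world under every valuation.
Frame condition: ∀x ∀y (Rxy → ∃z (Rxz ∧ Rzy)).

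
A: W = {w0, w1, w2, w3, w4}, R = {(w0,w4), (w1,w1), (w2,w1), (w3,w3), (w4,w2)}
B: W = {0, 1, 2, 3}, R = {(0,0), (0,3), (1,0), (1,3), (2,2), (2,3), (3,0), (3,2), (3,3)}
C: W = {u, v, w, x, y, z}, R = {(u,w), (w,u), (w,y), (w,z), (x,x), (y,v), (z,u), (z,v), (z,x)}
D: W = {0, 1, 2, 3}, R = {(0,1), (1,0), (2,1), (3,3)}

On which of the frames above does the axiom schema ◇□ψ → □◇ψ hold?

A, B, D

This is the axiom for convergence; its first-order frame correspondent is ∀x ∀y ∀z (Rxy ∧ Rxz → ∃w (Ryw ∧ Rzw)).
A: ✓.
B: ✓.
C: fails — Rwu and Rwy but u and y have no common successor.
D: ✓.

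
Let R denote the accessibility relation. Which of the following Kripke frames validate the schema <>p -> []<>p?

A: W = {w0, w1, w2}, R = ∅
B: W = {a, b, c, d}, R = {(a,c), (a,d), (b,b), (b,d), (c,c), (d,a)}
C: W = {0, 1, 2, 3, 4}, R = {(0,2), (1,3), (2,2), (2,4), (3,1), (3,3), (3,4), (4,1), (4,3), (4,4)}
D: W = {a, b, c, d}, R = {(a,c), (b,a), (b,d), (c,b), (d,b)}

A

The schema corresponds to the Euclidean property: forall x forall y forall z (Rxy & Rxz -> Ryz).
A: ✓.
B: fails — Rac and Rad but not Rcd.
C: fails — R24 and R22 but not R42.
D: fails — Rac and Rac but not Rcc.
Valid on: A.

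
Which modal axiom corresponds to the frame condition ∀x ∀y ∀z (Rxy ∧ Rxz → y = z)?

◇q → □q

The condition is partial functionality. The CD schema ◇q → □q defines it.
Suppose ◇q→□q is valid. Take Rxy, Rxz and set V(q)={y}. Then ◇q at x, so □q at x, so q at z, i.e. z=y.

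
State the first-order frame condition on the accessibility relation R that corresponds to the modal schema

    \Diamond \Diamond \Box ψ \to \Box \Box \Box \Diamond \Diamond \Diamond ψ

\forall x \forall y \forall z ((x R^2 y \wedge x R^3 z) \to \exists w (yRw \wedge z R^3 w))

This is a Sahlqvist (Geach-type) schema ◇^2□^1ψ → □^3◇^3ψ.
First-order correspondent: \forall x \forall y \forall z ((x R^2 y \wedge x R^3 z) \to \exists w (yRw \wedge z R^3 w)).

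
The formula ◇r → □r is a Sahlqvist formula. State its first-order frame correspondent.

This schema is the CD axiom.
It corresponds to partial functionality: ∀x ∀y ∀z (Rxy ∧ Rxz → y = z).

Partial functionality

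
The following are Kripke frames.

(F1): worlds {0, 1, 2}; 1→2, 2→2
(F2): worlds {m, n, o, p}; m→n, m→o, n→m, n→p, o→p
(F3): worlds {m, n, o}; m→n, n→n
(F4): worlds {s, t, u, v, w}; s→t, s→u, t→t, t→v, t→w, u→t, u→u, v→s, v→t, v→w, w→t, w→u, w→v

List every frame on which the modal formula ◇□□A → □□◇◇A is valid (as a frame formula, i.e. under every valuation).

The schema corresponds to a generalized confluence (Geach) condition: ∀x ∀y ∀z ((xRy ∧ xR²z) → ∃w (yR²w ∧ zR²w)).
(F1): holds.
(F2): fails — mRn, mR²m but no w with nR²w and mR²w.
(F3): holds.
(F4): holds.
Valid on: (F1), (F3), (F4).

(F1), (F3), (F4)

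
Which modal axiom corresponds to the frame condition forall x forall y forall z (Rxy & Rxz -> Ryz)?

◇r → □◇r

The condition is the Euclidean property. The 5 schema ◇r → □◇r defines it.
Suppose ◇r→□◇r is valid. Take Rxy, Rxz and set V(r)={y}. Then ◇r at x, so □◇r at x, so ◇r at z, so some w with Rzw has r; w=y, i.e. Rzy. By symmetry of the argument, Ryz.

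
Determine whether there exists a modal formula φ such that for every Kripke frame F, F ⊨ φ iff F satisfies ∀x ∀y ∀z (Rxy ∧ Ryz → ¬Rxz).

Not definable by any modal formula

If a class were modally definable it would be closed under surjective bounded morphisms (Goldblatt–Thomason).
The 3-cycle (worlds s,t,u with s→t→u→s) is intransitive. Mapping every world to a single reflexive point • is a surjective bounded morphism; the reflexive point is not intransitive (R••∧R•• but R••).
Hence intransitivity is not modally definable.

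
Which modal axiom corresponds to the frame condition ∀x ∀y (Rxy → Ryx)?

A defining formula is q → □◇q (the B axiom).

q → □◇q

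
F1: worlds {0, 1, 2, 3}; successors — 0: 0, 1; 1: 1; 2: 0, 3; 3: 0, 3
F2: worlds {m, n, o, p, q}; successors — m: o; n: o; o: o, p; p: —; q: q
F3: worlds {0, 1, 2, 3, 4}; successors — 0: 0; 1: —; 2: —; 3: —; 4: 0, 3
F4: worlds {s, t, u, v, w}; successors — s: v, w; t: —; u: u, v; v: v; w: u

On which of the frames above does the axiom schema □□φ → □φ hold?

F1, F2

The schema corresponds to density: ∀x ∀y (Rxy → ∃z (Rxz ∧ Rzy)).
F1: satisfies the condition.
F2: satisfies the condition.
F3: fails — R43 but no z with R4z and Rz3.
F4: fails — Rsw but no z with Rsz and Rzw.
Valid on: F1, F2.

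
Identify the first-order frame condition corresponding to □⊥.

Emptiness of R

□⊥ is valid iff no world has any successor (otherwise □⊥ fails at any world with one).
The converse is a direct semantic check.
Frame condition: ∀x ∀y ¬Rxy.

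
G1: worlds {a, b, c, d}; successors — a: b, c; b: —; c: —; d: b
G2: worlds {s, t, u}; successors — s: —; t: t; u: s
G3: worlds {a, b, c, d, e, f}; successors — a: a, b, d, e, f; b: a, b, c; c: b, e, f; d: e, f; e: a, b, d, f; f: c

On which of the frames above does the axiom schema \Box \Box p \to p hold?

G3

This is the axiom for a generalized confluence (Geach) condition; its first-order frame correspondent is \forall x \exists w (x R^2 w \wedge x = w).
G1: fails — at a but no w with aR²w and a=w.
G2: fails — at s but no w with sR²w and s=w.
G3: satisfies the condition.
Valid on: G3.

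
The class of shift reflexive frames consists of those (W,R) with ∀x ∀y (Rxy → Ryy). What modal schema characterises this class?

A defining formula is □(□ψ → ψ) (the T□ axiom).
Suppose □(□ψ→ψ) is valid. Take Rxy and set V(ψ)={w : Ryw}. Then at y, □ψ holds; since □(□ψ→ψ) at x, □ψ→ψ at y, so ψ at y, i.e. Ryy.

□(□ψ → ψ)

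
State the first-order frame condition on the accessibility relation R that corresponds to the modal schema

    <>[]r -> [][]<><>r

This is a Sahlqvist (Geach-type) schema ◇^1□^1r → □^2◇^2r.
Minimal-valuation argument: fix x; take any y with xR^1y and any z with xR^2z. Set V(r) to the set of worlds R-reachable from y in exactly 1 step. Then □^1r holds at y, so the antecedent holds at x; validity forces ◇^2r at z, giving a w with zR^2w and yR^1w.
First-order correspondent: forall x forall y forall z ((xRy & x R^2 z) -> exists w (yRw & z R^2 w)).

forall x forall y forall z ((xRy & x R^2 z) -> exists w (yRw & z R^2 w))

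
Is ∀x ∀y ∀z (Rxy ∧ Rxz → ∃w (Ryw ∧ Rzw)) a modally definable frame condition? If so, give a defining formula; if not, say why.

The condition is convergence. A defining modal formula is ◇□q → □◇q.
Suppose ◇□q→□◇q is valid. Take Rxy, Rxz and set V(q)={w : Ryw}. Then □q at y so ◇□q at x, so □◇q at x, so ◇q at z, giving w with Rzw and Ryw.

Yes — defined by ◇□q → □◇q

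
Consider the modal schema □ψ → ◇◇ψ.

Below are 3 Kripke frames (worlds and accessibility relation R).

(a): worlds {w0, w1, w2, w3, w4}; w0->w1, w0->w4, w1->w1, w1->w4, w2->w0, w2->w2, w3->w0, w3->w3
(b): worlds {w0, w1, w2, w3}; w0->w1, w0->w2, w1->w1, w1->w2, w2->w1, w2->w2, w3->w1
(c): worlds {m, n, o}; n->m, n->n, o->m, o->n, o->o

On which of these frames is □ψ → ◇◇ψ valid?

The schema corresponds to a generalized confluence (Geach) condition: ∀x ∃w (xRw ∧ xR²w).
(a): fails — at w4 but no w with w4Rw and w4R²w.
(b): ✓.
(c): fails — at m but no w with mRw and mR²w.
Valid on: (b).

(b)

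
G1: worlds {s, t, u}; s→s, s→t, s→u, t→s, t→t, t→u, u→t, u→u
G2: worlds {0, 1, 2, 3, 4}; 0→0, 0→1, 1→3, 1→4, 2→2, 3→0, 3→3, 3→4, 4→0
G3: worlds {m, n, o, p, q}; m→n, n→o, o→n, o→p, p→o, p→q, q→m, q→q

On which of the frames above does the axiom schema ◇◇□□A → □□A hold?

The schema corresponds to a generalized confluence (Geach) condition: ∀x ∀y ∀z ((xR²y ∧ xR²z) → ∃w (yR²w ∧ z = w)).
G1: holds.
G2: fails — 0R²1, 0R²1 but no w with 1R²w and 1=w.
G3: fails — oR²q, oR²o but no w with qR²w and o=w.
Valid on: G1.

G1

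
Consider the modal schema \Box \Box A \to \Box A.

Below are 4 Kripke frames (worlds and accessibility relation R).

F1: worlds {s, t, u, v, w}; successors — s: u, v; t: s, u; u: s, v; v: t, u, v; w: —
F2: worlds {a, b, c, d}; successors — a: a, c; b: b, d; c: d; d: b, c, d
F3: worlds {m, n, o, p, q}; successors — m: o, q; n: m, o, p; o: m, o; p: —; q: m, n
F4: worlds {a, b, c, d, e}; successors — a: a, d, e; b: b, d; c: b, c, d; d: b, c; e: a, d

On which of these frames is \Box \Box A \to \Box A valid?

This is the axiom for density; its first-order frame correspondent is \forall x \forall y (Rxy \to \exists z (Rxz \wedge Rzy)).
F1: fails — Rus but no z with Ruz and Rzs.
F2: holds.
F3: fails — Rqn but no z with Rqz and Rzn.
F4: holds.
Valid on: F2, F4.

F2, F4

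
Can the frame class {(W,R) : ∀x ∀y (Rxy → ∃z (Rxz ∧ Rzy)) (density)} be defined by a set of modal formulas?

Yes, by □□r → □r

This is a Sahlqvist condition; the C4 axiom □□r → □r defines it.
Suppose □□r→□r is valid. Take Rxy and set V(r)={w : xR²w}. Then □□r at x, so □r at x, so r at y, i.e. ∃z(Rxz∧Rzy).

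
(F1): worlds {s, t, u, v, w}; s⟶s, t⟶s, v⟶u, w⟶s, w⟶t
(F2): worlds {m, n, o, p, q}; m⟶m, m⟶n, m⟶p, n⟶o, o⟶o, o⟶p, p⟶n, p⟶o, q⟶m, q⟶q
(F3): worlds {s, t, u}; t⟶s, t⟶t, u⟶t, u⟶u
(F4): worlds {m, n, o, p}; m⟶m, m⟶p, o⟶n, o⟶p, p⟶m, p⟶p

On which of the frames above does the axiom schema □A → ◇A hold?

The schema corresponds to seriality: ∀x ∃y Rxy.
(F1): fails — world u has no successor.
(F2): condition met.
(F3): fails — world s has no successor.
(F4): fails — world n has no successor.

(F2)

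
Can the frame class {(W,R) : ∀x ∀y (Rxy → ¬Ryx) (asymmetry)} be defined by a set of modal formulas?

Any modally definable frame class is closed under surjective bounded morphisms.
The 3-cycle (worlds w0,w1,w2 with w0→w1→w2→w0) is asymmetric. Mapping every world to a single reflexive point • is a surjective bounded morphism, and the reflexive point is not asymmetric (R•• but asymmetry requires ¬R••).
Hence asymmetry is not modally definable.

Not modally definable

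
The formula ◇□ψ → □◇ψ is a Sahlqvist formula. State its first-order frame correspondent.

This is the .2 axiom.
It corresponds to convergence: ∀x ∀y ∀z (Rxy ∧ Rxz → ∃w (Ryw ∧ Rzw)).

convergence: ∀x ∀y ∀z (Rxy ∧ Rxz → ∃w (Ryw ∧ Rzw))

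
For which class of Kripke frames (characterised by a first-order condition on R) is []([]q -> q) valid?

Suppose □(□q→q) is valid. Take Rxy and set V(q)={w : Ryw}. Then at y, □q holds; since □(□q→q) at x, □q→q at y, so q at y, i.e. Ryy.

shift-reflexivity: forall x forall y (Rxy -> Ryy)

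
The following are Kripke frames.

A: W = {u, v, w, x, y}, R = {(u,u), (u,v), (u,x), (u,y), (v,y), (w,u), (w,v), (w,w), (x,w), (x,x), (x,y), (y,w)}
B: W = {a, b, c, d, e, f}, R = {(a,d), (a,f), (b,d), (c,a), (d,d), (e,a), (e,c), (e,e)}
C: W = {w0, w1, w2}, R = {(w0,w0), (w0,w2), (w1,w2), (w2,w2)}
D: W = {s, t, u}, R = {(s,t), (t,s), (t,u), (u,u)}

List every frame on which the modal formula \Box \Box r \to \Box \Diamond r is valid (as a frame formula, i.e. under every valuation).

A, C, D

This is the axiom for a generalized confluence (Geach) condition; its first-order frame correspondent is \forall x \forall z (xRz \to \exists w (x R^2 w \wedge zRw)).
A: condition met.
B: fails — aRf but no w with aR²w and fRw.
C: condition met.
D: condition met.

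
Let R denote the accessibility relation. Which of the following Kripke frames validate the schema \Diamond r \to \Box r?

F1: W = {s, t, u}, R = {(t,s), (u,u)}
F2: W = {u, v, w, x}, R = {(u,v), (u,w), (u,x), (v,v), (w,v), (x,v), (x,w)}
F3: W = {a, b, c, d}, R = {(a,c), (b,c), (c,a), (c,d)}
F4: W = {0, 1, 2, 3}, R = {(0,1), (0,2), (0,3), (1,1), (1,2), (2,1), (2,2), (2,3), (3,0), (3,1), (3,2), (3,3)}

Frame correspondent (Sahlqvist): \forall x \forall y \forall z (Rxy \wedge Rxz \to y = z) — i.e. partial functionality.
F1: condition met.
F2: fails — u sees both v and w.
F3: fails — c sees both a and d.
F4: fails — 0 sees both 1 and 2.
Valid on: F1.

F1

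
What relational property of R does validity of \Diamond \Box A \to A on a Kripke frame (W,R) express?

Symmetry

This schema is equivalent to the B axiom A → □◇A.
It corresponds to symmetry: \forall x \forall y (Rxy \to Ryx).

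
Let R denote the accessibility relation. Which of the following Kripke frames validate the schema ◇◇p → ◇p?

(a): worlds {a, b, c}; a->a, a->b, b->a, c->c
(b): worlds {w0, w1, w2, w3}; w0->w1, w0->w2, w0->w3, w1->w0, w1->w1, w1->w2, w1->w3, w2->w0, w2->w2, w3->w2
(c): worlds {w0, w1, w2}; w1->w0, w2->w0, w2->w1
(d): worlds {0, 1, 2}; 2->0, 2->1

(c), (d)

The schema corresponds to transitivity: ∀x ∀y ∀z (Rxy ∧ Ryz → Rxz).
(a): fails — Rba and Rab but not Rbb.
(b): fails — Rw3w2 and Rw2w0 but not Rw3w0.
(c): holds.
(d): holds.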